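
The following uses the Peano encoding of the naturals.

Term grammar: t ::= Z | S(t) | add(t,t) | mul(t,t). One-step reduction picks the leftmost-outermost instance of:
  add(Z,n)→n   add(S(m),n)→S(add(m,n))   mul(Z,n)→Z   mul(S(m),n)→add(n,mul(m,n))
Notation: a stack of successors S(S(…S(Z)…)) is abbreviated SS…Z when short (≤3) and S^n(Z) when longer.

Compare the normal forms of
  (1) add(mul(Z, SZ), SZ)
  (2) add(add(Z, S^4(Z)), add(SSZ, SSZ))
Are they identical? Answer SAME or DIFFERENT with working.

Term A:
  start: add(mul(Z, SZ), SZ)
  [1] add(Z, SZ)
  [2] SZ

Term B:
  start: add(add(Z, S^4(Z)), add(SSZ, SSZ))
  [1] add(S^4(Z), add(SSZ, SSZ))
  [2] S(add(SSSZ, add(SSZ, SSZ)))
  [3] S(S(add(SSZ, add(SSZ, SSZ))))
  [4] S(S(S(add(SZ, add(SSZ, SSZ)))))
  [5] S(S(S(S(add(Z, add(SSZ, SSZ))))))
  [6] S(S(S(S(add(SSZ, SSZ)))))
  [7] S(S(S(S(S(add(SZ, SSZ))))))
  [8] S(S(S(S(S(S(add(Z, SSZ)))))))
  [9] S^8(Z)

Answer: DIFFERENT — A ⇓ SZ, B ⇓ S^8(Z)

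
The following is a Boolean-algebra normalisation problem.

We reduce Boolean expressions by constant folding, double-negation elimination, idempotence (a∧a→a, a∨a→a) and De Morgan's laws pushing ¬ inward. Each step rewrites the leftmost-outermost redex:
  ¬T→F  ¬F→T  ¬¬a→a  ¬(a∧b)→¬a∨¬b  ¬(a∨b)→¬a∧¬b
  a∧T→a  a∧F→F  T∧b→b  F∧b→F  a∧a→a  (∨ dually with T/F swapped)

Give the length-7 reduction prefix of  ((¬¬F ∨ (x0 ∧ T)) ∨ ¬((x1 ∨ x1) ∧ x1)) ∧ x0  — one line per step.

Answer: after 7 steps: (x0 ∨ ¬x1) ∧ x0

Working:
  start: ((¬¬F ∨ (x0 ∧ T)) ∨ ¬((x1 ∨ x1) ∧ x1)) ∧ x0
  [1] ((F ∨ (x0 ∧ T)) ∨ ¬((x1 ∨ x1) ∧ x1)) ∧ x0
  [2] ((x0 ∧ T) ∨ ¬((x1 ∨ x1) ∧ x1)) ∧ x0
  [3] (x0 ∨ ¬((x1 ∨ x1) ∧ x1)) ∧ x0
  [4] (x0 ∨ (¬(x1 ∨ x1) ∨ ¬x1)) ∧ x0
  [5] (x0 ∨ ((¬x1 ∧ ¬x1) ∨ ¬x1)) ∧ x0
  [6] (x0 ∨ (¬x1 ∨ ¬x1)) ∧ x0
  [7] (x0 ∨ ¬x1) ∧ x0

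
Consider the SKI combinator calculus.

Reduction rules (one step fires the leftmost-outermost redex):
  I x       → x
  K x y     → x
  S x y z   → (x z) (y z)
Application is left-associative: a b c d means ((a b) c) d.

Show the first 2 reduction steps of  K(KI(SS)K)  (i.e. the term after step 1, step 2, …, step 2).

Answer: after 2 steps: KK

Working:
  start: K(KI(SS)K)
  step 1: K(IK)
  step 2: KK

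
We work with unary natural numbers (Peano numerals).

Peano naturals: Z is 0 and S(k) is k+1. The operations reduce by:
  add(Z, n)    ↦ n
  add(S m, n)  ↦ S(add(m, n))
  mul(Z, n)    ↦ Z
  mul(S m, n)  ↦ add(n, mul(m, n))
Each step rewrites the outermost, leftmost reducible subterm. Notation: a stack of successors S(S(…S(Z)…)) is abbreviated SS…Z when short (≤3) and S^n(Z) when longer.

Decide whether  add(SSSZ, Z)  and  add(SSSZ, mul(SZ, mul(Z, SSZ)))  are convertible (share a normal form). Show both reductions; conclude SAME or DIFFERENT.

Term A:
  start: add(SSSZ, Z)
  [1] S(add(SSZ, Z))
  [2] S(S(add(SZ, Z)))
  [3] S(S(S(add(Z, Z))))
  [4] SSSZ

Term B:
  start: add(SSSZ, mul(SZ, mul(Z, SSZ)))
  [1] S(add(SSZ, mul(SZ, mul(Z, SSZ))))
  [2] S(S(add(SZ, mul(SZ, mul(Z, SSZ)))))
  [3] S(S(S(add(Z, mul(SZ, mul(Z, SSZ))))))
  [4] S(S(S(mul(SZ, mul(Z, SSZ)))))
  [5] S(S(S(add(mul(Z, SSZ), mul(Z, mul(Z, SSZ))))))
  [6] S(S(S(add(Z, mul(Z, mul(Z, SSZ))))))
  [7] S(S(S(mul(Z, mul(Z, SSZ)))))
  [8] SSSZ

Answer: SAME — A ⇓ SSSZ, B ⇓ SSSZ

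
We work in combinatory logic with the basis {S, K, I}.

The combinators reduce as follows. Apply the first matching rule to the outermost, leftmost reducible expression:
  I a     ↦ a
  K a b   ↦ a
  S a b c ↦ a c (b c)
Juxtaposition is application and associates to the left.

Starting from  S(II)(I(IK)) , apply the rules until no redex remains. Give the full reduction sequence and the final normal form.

Answer: normal form = SIK  (in 3 steps)

Reduction:
  start: S(II)(I(IK))
  →1  SI(I(IK))
  →2  SI(IK)
  →3  SIK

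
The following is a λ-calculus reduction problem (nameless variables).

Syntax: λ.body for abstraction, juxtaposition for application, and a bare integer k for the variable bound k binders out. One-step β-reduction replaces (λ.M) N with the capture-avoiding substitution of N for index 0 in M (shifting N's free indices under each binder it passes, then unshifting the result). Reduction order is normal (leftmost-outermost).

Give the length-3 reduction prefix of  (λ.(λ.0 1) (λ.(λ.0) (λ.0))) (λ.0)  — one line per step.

Answer: after 3 steps: (λ.0) (λ.0)

Derivation:
  start: (λ.(λ.0 1) (λ.(λ.0) (λ.0))) (λ.0)
  step 1: (λ.0 (λ.0)) (λ.(λ.0) (λ.0))
  step 2: (λ.(λ.0) (λ.0)) (λ.0)
  step 3: (λ.0) (λ.0)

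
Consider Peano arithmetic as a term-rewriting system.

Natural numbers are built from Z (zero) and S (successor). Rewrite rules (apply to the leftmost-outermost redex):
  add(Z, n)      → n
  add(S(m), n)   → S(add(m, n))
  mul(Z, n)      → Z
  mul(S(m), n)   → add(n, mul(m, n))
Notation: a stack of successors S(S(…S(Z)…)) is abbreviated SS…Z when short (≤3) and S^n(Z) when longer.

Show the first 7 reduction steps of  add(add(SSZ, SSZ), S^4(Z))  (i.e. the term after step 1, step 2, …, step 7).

  start: add(add(SSZ, SSZ), S^4(Z))
  →1  add(S(add(SZ, SSZ)), S^4(Z))
  →2  S(add(add(SZ, SSZ), S^4(Z)))
  →3  S(add(S(add(Z, SSZ)), S^4(Z)))
  →4  S(S(add(add(Z, SSZ), S^4(Z))))
  →5  S(S(add(SSZ, S^4(Z))))
  →6  S(S(S(add(SZ, S^4(Z)))))
  →7  S(S(S(S(add(Z, S^4(Z))))))

Answer: after 7 steps: S(S(S(S(add(Z, S^4(Z))))))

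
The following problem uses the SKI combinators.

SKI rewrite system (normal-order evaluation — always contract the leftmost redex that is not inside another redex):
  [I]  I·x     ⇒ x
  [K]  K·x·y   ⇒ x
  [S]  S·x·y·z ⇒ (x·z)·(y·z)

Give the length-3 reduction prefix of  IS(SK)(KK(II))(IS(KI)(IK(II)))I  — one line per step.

  start: IS(SK)(KK(II))(IS(KI)(IK(II)))I
  step 1: S(SK)(KK(II))(IS(KI)(IK(II)))I
  step 2: SK(IS(KI)(IK(II)))(KK(II)(IS(KI)(IK(II))))I
  step 3: K(KK(II)(IS(KI)(IK(II))))(IS(KI)(IK(II))(KK(II)(IS(KI)(IK(II)))))I

Answer: after 3 steps: K(KK(II)(IS(KI)(IK(II))))(IS(KI)(IK(II))(KK(II)(IS(KI)(IK(II)))))I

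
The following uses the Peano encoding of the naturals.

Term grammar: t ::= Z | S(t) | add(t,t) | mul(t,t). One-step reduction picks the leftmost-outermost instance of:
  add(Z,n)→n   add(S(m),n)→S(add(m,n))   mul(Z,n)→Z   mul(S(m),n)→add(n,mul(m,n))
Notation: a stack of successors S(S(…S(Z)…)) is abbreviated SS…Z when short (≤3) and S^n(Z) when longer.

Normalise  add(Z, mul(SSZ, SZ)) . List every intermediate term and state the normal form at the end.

  start: add(Z, mul(SSZ, SZ))
  [1] mul(SSZ, SZ)
  [2] add(SZ, mul(SZ, SZ))
  [3] S(add(Z, mul(SZ, SZ)))
  [4] S(mul(SZ, SZ))
  [5] S(add(SZ, mul(Z, SZ)))
  [6] S(S(add(Z, mul(Z, SZ))))
  [7] S(S(mul(Z, SZ)))
  [8] SSZ

Answer: normal form = SSZ  (in 8 steps)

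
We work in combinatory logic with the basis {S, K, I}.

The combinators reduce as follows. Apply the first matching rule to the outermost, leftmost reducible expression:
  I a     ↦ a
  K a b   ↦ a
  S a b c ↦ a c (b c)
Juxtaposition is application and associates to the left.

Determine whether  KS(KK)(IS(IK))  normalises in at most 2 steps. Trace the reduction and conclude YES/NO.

  start: KS(KK)(IS(IK))
  →1  S(IS(IK))
  →2  S(S(IK))

Answer: NO — after 2 steps the term is S(S(IK)), not yet normal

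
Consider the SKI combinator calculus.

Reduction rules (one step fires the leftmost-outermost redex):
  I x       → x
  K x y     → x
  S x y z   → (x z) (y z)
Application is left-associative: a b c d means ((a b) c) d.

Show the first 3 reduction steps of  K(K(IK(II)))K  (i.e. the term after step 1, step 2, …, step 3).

Answer: after 3 steps: K(KI)

Reduction:
  start: K(K(IK(II)))K
  →1  K(IK(II))
  →2  K(K(II))
  →3  K(KI)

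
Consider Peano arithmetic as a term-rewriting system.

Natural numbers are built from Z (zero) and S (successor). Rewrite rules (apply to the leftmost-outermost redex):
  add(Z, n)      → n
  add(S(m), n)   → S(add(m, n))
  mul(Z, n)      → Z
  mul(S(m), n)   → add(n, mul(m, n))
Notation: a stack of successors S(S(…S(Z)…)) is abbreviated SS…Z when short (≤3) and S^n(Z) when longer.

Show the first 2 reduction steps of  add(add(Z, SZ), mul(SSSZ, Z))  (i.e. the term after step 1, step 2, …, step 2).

  start: add(add(Z, SZ), mul(SSSZ, Z))
  step 1: add(SZ, mul(SSSZ, Z))
  step 2: S(add(Z, mul(SSSZ, Z)))

Answer: after 2 steps: S(add(Z, mul(SSSZ, Z)))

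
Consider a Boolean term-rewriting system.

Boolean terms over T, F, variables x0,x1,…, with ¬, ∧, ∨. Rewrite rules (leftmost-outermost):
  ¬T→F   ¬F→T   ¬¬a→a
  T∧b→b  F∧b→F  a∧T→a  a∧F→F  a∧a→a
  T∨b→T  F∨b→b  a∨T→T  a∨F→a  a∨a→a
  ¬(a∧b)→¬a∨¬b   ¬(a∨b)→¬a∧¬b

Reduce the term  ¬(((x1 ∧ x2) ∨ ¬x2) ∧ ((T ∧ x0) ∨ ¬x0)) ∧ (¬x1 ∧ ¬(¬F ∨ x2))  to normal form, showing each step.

Answer: normal form = F  (in 14 steps)

Reduction:
  start: ¬(((x1 ∧ x2) ∨ ¬x2) ∧ ((T ∧ x0) ∨ ¬x0)) ∧ (¬x1 ∧ ¬(¬F ∨ x2))
  step 1: (¬((x1 ∧ x2) ∨ ¬x2) ∨ ¬((T ∧ x0) ∨ ¬x0)) ∧ (¬x1 ∧ ¬(¬F ∨ x2))
  step 2: ((¬(x1 ∧ x2) ∧ ¬¬x2) ∨ ¬((T ∧ x0) ∨ ¬x0)) ∧ (¬x1 ∧ ¬(¬F ∨ x2))
  step 3: (((¬x1 ∨ ¬x2) ∧ ¬¬x2) ∨ ¬((T ∧ x0) ∨ ¬x0)) ∧ (¬x1 ∧ ¬(¬F ∨ x2))
  step 4: (((¬x1 ∨ ¬x2) ∧ x2) ∨ ¬((T ∧ x0) ∨ ¬x0)) ∧ (¬x1 ∧ ¬(¬F ∨ x2))
  step 5: (((¬x1 ∨ ¬x2) ∧ x2) ∨ (¬(T ∧ x0) ∧ ¬¬x0)) ∧ (¬x1 ∧ ¬(¬F ∨ x2))
  step 6: (((¬x1 ∨ ¬x2) ∧ x2) ∨ ((¬T ∨ ¬x0) ∧ ¬¬x0)) ∧ (¬x1 ∧ ¬(¬F ∨ x2))
  step 7: (((¬x1 ∨ ¬x2) ∧ x2) ∨ ((F ∨ ¬x0) ∧ ¬¬x0)) ∧ (¬x1 ∧ ¬(¬F ∨ x2))
  step 8: (((¬x1 ∨ ¬x2) ∧ x2) ∨ (¬x0 ∧ ¬¬x0)) ∧ (¬x1 ∧ ¬(¬F ∨ x2))
  step 9: (((¬x1 ∨ ¬x2) ∧ x2) ∨ (¬x0 ∧ x0)) ∧ (¬x1 ∧ ¬(¬F ∨ x2))
  step 10: (((¬x1 ∨ ¬x2) ∧ x2) ∨ (¬x0 ∧ x0)) ∧ (¬x1 ∧ (¬¬F ∧ ¬x2))
  step 11: (((¬x1 ∨ ¬x2) ∧ x2) ∨ (¬x0 ∧ x0)) ∧ (¬x1 ∧ (F ∧ ¬x2))
  step 12: (((¬x1 ∨ ¬x2) ∧ x2) ∨ (¬x0 ∧ x0)) ∧ (¬x1 ∧ F)
  step 13: (((¬x1 ∨ ¬x2) ∧ x2) ∨ (¬x0 ∧ x0)) ∧ F
  step 14: F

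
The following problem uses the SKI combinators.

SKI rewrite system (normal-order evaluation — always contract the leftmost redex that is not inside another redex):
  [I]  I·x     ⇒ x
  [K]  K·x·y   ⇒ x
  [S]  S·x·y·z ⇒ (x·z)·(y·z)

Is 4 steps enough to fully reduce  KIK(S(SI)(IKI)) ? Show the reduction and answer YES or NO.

  start: KIK(S(SI)(IKI))
  →1  I(S(SI)(IKI))
  →2  S(SI)(IKI)
  →3  S(SI)(KI)

Answer: YES — reaches normal form S(SI)(KI) in 3 ≤ 4 steps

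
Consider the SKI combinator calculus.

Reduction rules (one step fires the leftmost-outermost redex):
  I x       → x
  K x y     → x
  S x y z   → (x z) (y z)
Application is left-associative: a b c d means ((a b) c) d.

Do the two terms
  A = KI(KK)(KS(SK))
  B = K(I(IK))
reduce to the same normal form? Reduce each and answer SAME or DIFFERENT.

Term A:
  start: KI(KK)(KS(SK))
  step 1: I(KS(SK))
  step 2: KS(SK)
  step 3: S

Term B:
  start: K(I(IK))
  step 1: K(IK)
  step 2: KK

Answer: DIFFERENT — A ⇓ S, B ⇓ KK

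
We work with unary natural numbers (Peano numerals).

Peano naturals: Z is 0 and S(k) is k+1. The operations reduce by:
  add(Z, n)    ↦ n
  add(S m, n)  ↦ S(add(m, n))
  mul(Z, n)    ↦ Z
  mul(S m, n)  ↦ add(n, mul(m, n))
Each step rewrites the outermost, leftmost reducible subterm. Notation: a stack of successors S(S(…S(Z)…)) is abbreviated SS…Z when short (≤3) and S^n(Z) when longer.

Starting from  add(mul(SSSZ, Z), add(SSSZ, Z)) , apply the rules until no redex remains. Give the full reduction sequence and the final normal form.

Answer: normal form = SSSZ  (in 12 steps)

Working:
  start: add(mul(SSSZ, Z), add(SSSZ, Z))
  [1] add(add(Z, mul(SSZ, Z)), add(SSSZ, Z))
  [2] add(mul(SSZ, Z), add(SSSZ, Z))
  [3] add(add(Z, mul(SZ, Z)), add(SSSZ, Z))
  [4] add(mul(SZ, Z), add(SSSZ, Z))
  [5] add(add(Z, mul(Z, Z)), add(SSSZ, Z))
  [6] add(mul(Z, Z), add(SSSZ, Z))
  [7] add(Z, add(SSSZ, Z))
  [8] add(SSSZ, Z)
  [9] S(add(SSZ, Z))
  [10] S(S(add(SZ, Z)))
  [11] S(S(S(add(Z, Z))))
  [12] SSSZ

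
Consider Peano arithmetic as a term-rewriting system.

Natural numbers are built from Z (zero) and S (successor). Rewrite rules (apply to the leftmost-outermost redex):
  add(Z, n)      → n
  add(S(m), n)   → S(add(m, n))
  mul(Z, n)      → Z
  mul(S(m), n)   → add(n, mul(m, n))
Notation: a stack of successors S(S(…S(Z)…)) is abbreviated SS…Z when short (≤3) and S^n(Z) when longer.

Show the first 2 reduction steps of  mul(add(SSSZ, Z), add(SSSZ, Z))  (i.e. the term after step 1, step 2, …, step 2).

Answer: after 2 steps: add(add(SSSZ, Z), mul(add(SSZ, Z), add(SSSZ, Z)))

Reduction:
  start: mul(add(SSSZ, Z), add(SSSZ, Z))
  →1  mul(S(add(SSZ, Z)), add(SSSZ, Z))
  →2  add(add(SSSZ, Z), mul(add(SSZ, Z), add(SSSZ, Z)))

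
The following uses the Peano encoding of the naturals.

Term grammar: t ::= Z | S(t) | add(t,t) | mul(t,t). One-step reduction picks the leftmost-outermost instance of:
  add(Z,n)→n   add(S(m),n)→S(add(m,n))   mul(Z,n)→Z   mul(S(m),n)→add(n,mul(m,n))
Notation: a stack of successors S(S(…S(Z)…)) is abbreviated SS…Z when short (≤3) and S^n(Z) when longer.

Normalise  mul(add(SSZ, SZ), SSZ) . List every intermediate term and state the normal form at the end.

  start: mul(add(SSZ, SZ), SSZ)
  →1  mul(S(add(SZ, SZ)), SSZ)
  →2  add(SSZ, mul(add(SZ, SZ), SSZ))
  →3  S(add(SZ, mul(add(SZ, SZ), SSZ)))
  →4  S(S(add(Z, mul(add(SZ, SZ), SSZ))))
  →5  S(S(mul(add(SZ, SZ), SSZ)))
  →6  S(S(mul(S(add(Z, SZ)), SSZ)))
  →7  S(S(add(SSZ, mul(add(Z, SZ), SSZ))))
  →8  S(S(S(add(SZ, mul(add(Z, SZ), SSZ)))))
  →9  S(S(S(S(add(Z, mul(add(Z, SZ), SSZ))))))
  →10  S(S(S(S(mul(add(Z, SZ), SSZ)))))
  →11  S(S(S(S(mul(SZ, SSZ)))))
  →12  S(S(S(S(add(SSZ, mul(Z, SSZ))))))
  →13  S(S(S(S(S(add(SZ, mul(Z, SSZ)))))))
  →14  S(S(S(S(S(S(add(Z, mul(Z, SSZ))))))))
  →15  S(S(S(S(S(S(mul(Z, SSZ)))))))
  →16  S^6(Z)

Answer: normal form = S^6(Z)  (in 16 steps)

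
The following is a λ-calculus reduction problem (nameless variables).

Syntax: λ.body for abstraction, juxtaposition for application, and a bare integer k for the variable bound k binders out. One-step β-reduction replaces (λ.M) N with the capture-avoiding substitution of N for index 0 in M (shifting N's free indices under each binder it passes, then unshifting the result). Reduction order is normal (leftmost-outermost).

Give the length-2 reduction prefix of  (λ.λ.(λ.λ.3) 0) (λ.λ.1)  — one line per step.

Answer: after 2 steps: λ.λ.λ.λ.1

Derivation:
  start: (λ.λ.(λ.λ.3) 0) (λ.λ.1)
  →1  λ.(λ.λ.λ.λ.1) 0
  →2  λ.λ.λ.λ.1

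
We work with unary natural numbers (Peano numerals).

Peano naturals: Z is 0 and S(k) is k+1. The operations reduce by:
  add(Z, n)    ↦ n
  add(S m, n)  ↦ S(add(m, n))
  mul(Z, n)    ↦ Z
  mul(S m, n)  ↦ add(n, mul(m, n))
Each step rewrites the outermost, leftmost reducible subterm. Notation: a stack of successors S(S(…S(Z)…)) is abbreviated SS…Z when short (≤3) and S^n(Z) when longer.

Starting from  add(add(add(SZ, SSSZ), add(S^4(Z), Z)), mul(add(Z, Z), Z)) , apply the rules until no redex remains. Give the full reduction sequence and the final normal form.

Answer: normal form = S^8(Z)  (in 23 steps)

Derivation:
  start: add(add(add(SZ, SSSZ), add(S^4(Z), Z)), mul(add(Z, Z), Z))
  →1  add(add(S(add(Z, SSSZ)), add(S^4(Z), Z)), mul(add(Z, Z), Z))
  →2  add(S(add(add(Z, SSSZ), add(S^4(Z), Z))), mul(add(Z, Z), Z))
  →3  S(add(add(add(Z, SSSZ), add(S^4(Z), Z)), mul(add(Z, Z), Z)))
  →4  S(add(add(SSSZ, add(S^4(Z), Z)), mul(add(Z, Z), Z)))
  →5  S(add(S(add(SSZ, add(S^4(Z), Z))), mul(add(Z, Z), Z)))
  →6  S(S(add(add(SSZ, add(S^4(Z), Z)), mul(add(Z, Z), Z))))
  →7  S(S(add(S(add(SZ, add(S^4(Z), Z))), mul(add(Z, Z), Z))))
  →8  S(S(S(add(add(SZ, add(S^4(Z), Z)), mul(add(Z, Z), Z)))))
  →9  S(S(S(add(S(add(Z, add(S^4(Z), Z))), mul(add(Z, Z), Z)))))
  →10  S(S(S(S(add(add(Z, add(S^4(Z), Z)), mul(add(Z, Z), Z))))))
  →11  S(S(S(S(add(add(S^4(Z), Z), mul(add(Z, Z), Z))))))
  →12  S(S(S(S(add(S(add(SSSZ, Z)), mul(add(Z, Z), Z))))))
  →13  S(S(S(S(S(add(add(SSSZ, Z), mul(add(Z, Z), Z)))))))
  →14  S(S(S(S(S(add(S(add(SSZ, Z)), mul(add(Z, Z), Z)))))))
  →15  S(S(S(S(S(S(add(add(SSZ, Z), mul(add(Z, Z), Z))))))))
  →16  S(S(S(S(S(S(add(S(add(SZ, Z)), mul(add(Z, Z), Z))))))))
  →17  S(S(S(S(S(S(S(add(add(SZ, Z), mul(add(Z, Z), Z)))))))))
  →18  S(S(S(S(S(S(S(add(S(add(Z, Z)), mul(add(Z, Z), Z)))))))))
  →19  S(S(S(S(S(S(S(S(add(add(Z, Z), mul(add(Z, Z), Z))))))))))
  →20  S(S(S(S(S(S(S(S(add(Z, mul(add(Z, Z), Z))))))))))
  →21  S(S(S(S(S(S(S(S(mul(add(Z, Z), Z)))))))))
  →22  S(S(S(S(S(S(S(S(mul(Z, Z)))))))))
  →23  S^8(Z)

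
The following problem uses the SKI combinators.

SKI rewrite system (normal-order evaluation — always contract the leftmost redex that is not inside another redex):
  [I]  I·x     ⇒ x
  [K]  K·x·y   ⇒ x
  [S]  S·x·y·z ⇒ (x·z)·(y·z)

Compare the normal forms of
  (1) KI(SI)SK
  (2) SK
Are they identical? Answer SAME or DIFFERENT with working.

Answer: SAME — A ⇓ SK, B ⇓ SK

Derivation:
Term A:
  start: KI(SI)SK
  step 1: ISK
  step 2: SK

Term B:
  start: SK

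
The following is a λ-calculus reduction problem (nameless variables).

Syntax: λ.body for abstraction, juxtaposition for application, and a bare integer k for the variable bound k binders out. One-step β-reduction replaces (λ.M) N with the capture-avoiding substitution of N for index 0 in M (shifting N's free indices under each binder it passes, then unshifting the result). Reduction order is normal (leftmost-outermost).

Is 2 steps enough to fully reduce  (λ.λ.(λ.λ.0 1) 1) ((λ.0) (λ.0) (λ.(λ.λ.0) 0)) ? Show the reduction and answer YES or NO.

Answer: NO — after 2 steps the term is λ.λ.0 ((λ.0) (λ.0) (λ.(λ.λ.0) 0)), not yet normal

Derivation:
  start: (λ.λ.(λ.λ.0 1) 1) ((λ.0) (λ.0) (λ.(λ.λ.0) 0))
  step 1: λ.(λ.λ.0 1) ((λ.0) (λ.0) (λ.(λ.λ.0) 0))
  step 2: λ.λ.0 ((λ.0) (λ.0) (λ.(λ.λ.0) 0))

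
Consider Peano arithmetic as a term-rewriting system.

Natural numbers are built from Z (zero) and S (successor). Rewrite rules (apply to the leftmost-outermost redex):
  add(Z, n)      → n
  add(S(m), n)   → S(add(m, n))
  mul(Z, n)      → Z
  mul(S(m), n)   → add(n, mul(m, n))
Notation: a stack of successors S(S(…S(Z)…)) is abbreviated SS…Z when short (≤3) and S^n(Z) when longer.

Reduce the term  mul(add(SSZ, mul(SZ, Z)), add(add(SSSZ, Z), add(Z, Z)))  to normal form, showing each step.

  start: mul(add(SSZ, mul(SZ, Z)), add(add(SSSZ, Z), add(Z, Z)))
  →1  mul(S(add(SZ, mul(SZ, Z))), add(add(SSSZ, Z), add(Z, Z)))
  →2  add(add(add(SSSZ, Z), add(Z, Z)), mul(add(SZ, mul(SZ, Z)), add(add(SSSZ, Z), add(Z, Z))))
  →3  add(add(S(add(SSZ, Z)), add(Z, Z)), mul(add(SZ, mul(SZ, Z)), add(add(SSSZ, Z), add(Z, Z))))
  →4  add(S(add(add(SSZ, Z), add(Z, Z))), mul(add(SZ, mul(SZ, Z)), add(add(SSSZ, Z), add(Z, Z))))
  →5  S(add(add(add(SSZ, Z), add(Z, Z)), mul(add(SZ, mul(SZ, Z)), add(add(SSSZ, Z), add(Z, Z)))))
  →6  S(add(add(S(add(SZ, Z)), add(Z, Z)), mul(add(SZ, mul(SZ, Z)), add(add(SSSZ, Z), add(Z, Z)))))
  →7  S(add(S(add(add(SZ, Z), add(Z, Z))), mul(add(SZ, mul(SZ, Z)), add(add(SSSZ, Z), add(Z, Z)))))
  →8  S(S(add(add(add(SZ, Z), add(Z, Z)), mul(add(SZ, mul(SZ, Z)), add(add(SSSZ, Z), add(Z, Z))))))
  →9  S(S(add(add(S(add(Z, Z)), add(Z, Z)), mul(add(SZ, mul(SZ, Z)), add(add(SSSZ, Z), add(Z, Z))))))
  →10  S(S(add(S(add(add(Z, Z), add(Z, Z))), mul(add(SZ, mul(SZ, Z)), add(add(SSSZ, Z), add(Z, Z))))))
  →11  S(S(S(add(add(add(Z, Z), add(Z, Z)), mul(add(SZ, mul(SZ, Z)), add(add(SSSZ, Z), add(Z, Z)))))))
  →12  S(S(S(add(add(Z, add(Z, Z)), mul(add(SZ, mul(SZ, Z)), add(add(SSSZ, Z), add(Z, Z)))))))
  →13  S(S(S(add(add(Z, Z), mul(add(SZ, mul(SZ, Z)), add(add(SSSZ, Z), add(Z, Z)))))))
  →14  S(S(S(add(Z, mul(add(SZ, mul(SZ, Z)), add(add(SSSZ, Z), add(Z, Z)))))))
  →15  S(S(S(mul(add(SZ, mul(SZ, Z)), add(add(SSSZ, Z), add(Z, Z))))))
  →16  S(S(S(mul(S(add(Z, mul(SZ, Z))), add(add(SSSZ, Z), add(Z, Z))))))
  →17  S(S(S(add(add(add(SSSZ, Z), add(Z, Z)), mul(add(Z, mul(SZ, Z)), add(add(SSSZ, Z), add(Z, Z)))))))
  →18  S(S(S(add(add(S(add(SSZ, Z)), add(Z, Z)), mul(add(Z, mul(SZ, Z)), add(add(SSSZ, Z), add(Z, Z)))))))
  →19  S(S(S(add(S(add(add(SSZ, Z), add(Z, Z))), mul(add(Z, mul(SZ, Z)), add(add(SSSZ, Z), add(Z, Z)))))))
  →20  S(S(S(S(add(add(add(SSZ, Z), add(Z, Z)), mul(add(Z, mul(SZ, Z)), add(add(SSSZ, Z), add(Z, Z))))))))
  →21  S(S(S(S(add(add(S(add(SZ, Z)), add(Z, Z)), mul(add(Z, mul(SZ, Z)), add(add(SSSZ, Z), add(Z, Z))))))))
  →22  S(S(S(S(add(S(add(add(SZ, Z), add(Z, Z))), mul(add(Z, mul(SZ, Z)), add(add(SSSZ, Z), add(Z, Z))))))))
  →23  S(S(S(S(S(add(add(add(SZ, Z), add(Z, Z)), mul(add(Z, mul(SZ, Z)), add(add(SSSZ, Z), add(Z, Z)))))))))
  →24  S(S(S(S(S(add(add(S(add(Z, Z)), add(Z, Z)), mul(add(Z, mul(SZ, Z)), add(add(SSSZ, Z), add(Z, Z)))))))))
  →25  S(S(S(S(S(add(S(add(add(Z, Z), add(Z, Z))), mul(add(Z, mul(SZ, Z)), add(add(SSSZ, Z), add(Z, Z)))))))))
  →26  S(S(S(S(S(S(add(add(add(Z, Z), add(Z, Z)), mul(add(Z, mul(SZ, Z)), add(add(SSSZ, Z), add(Z, Z))))))))))
  →27  S(S(S(S(S(S(add(add(Z, add(Z, Z)), mul(add(Z, mul(SZ, Z)), add(add(SSSZ, Z), add(Z, Z))))))))))
  →28  S(S(S(S(S(S(add(add(Z, Z), mul(add(Z, mul(SZ, Z)), add(add(SSSZ, Z), add(Z, Z))))))))))
  →29  S(S(S(S(S(S(add(Z, mul(add(Z, mul(SZ, Z)), add(add(SSSZ, Z), add(Z, Z))))))))))
  →30  S(S(S(S(S(S(mul(add(Z, mul(SZ, Z)), add(add(SSSZ, Z), add(Z, Z)))))))))
  →31  S(S(S(S(S(S(mul(mul(SZ, Z), add(add(SSSZ, Z), add(Z, Z)))))))))
  →32  S(S(S(S(S(S(mul(add(Z, mul(Z, Z)), add(add(SSSZ, Z), add(Z, Z)))))))))
  →33  S(S(S(S(S(S(mul(mul(Z, Z), add(add(SSSZ, Z), add(Z, Z)))))))))
  →34  S(S(S(S(S(S(mul(Z, add(add(SSSZ, Z), add(Z, Z)))))))))
  →35  S^6(Z)

Answer: normal form = S^6(Z)  (in 35 steps)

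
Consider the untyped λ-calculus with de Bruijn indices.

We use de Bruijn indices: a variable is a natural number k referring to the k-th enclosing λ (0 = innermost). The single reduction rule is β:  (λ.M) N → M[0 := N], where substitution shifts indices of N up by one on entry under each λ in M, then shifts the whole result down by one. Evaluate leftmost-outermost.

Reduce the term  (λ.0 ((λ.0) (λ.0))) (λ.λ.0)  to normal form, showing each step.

  start: (λ.0 ((λ.0) (λ.0))) (λ.λ.0)
  step 1: (λ.λ.0) ((λ.0) (λ.0))
  step 2: λ.0

Answer: normal form = λ.0  (in 2 steps)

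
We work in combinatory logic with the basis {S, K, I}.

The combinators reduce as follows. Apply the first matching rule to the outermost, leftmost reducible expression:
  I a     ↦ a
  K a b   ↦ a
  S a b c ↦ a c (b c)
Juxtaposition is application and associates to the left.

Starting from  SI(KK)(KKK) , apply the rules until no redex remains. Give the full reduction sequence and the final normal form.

  start: SI(KK)(KKK)
  →1  I(KKK)(KK(KKK))
  →2  KKK(KK(KKK))
  →3  K(KK(KKK))
  →4  KK

Answer: normal form = KK  (in 4 steps)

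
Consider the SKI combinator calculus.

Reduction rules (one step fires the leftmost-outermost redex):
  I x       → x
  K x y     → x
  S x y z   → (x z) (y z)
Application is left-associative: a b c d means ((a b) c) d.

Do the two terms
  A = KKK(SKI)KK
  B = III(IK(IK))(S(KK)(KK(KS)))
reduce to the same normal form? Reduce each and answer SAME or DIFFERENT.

Term A:
  start: KKK(SKI)KK
  [1] K(SKI)KK
  [2] SKIK
  [3] KK(IK)
  [4] K

Term B:
  start: III(IK(IK))(S(KK)(KK(KS)))
  [1] II(IK(IK))(S(KK)(KK(KS)))
  [2] I(IK(IK))(S(KK)(KK(KS)))
  [3] IK(IK)(S(KK)(KK(KS)))
  [4] K(IK)(S(KK)(KK(KS)))
  [5] IK
  [6] K

Answer: SAME — A ⇓ K, B ⇓ K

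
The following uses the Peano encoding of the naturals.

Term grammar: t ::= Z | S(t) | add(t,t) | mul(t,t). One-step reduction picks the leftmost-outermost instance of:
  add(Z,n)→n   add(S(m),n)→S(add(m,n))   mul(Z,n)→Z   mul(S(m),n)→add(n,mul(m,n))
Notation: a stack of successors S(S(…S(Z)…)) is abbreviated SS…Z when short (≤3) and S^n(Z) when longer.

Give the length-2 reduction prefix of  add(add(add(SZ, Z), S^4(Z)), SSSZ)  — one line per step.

Answer: after 2 steps: add(S(add(add(Z, Z), S^4(Z))), SSSZ)

Reduction:
  start: add(add(add(SZ, Z), S^4(Z)), SSSZ)
  [1] add(add(S(add(Z, Z)), S^4(Z)), SSSZ)
  [2] add(S(add(add(Z, Z), S^4(Z))), SSSZ)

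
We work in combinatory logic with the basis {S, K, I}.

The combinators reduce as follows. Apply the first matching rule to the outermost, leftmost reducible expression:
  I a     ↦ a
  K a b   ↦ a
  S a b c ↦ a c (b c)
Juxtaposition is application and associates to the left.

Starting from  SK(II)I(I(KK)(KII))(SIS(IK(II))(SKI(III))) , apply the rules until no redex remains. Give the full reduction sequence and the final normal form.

Answer: normal form = KI  (in 15 steps)

Reduction:
  start: SK(II)I(I(KK)(KII))(SIS(IK(II))(SKI(III)))
  step 1: KI(III)(I(KK)(KII))(SIS(IK(II))(SKI(III)))
  step 2: I(I(KK)(KII))(SIS(IK(II))(SKI(III)))
  step 3: I(KK)(KII)(SIS(IK(II))(SKI(III)))
  step 4: KK(KII)(SIS(IK(II))(SKI(III)))
  step 5: K(SIS(IK(II))(SKI(III)))
  step 6: K(I(IK(II))(S(IK(II)))(SKI(III)))
  step 7: K(IK(II)(S(IK(II)))(SKI(III)))
  step 8: K(K(II)(S(IK(II)))(SKI(III)))
  step 9: K(II(SKI(III)))
  step 10: K(I(SKI(III)))
  step 11: K(SKI(III))
  step 12: K(K(III)(I(III)))
  step 13: K(III)
  step 14: K(II)
  step 15: KI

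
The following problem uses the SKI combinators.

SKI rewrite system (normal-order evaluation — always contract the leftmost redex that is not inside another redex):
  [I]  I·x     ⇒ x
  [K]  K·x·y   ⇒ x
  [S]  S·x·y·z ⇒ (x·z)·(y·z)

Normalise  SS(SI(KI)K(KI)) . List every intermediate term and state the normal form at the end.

  start: SS(SI(KI)K(KI))
  step 1: SS(IK(KIK)(KI))
  step 2: SS(K(KIK)(KI))
  step 3: SS(KIK)
  step 4: SSI

Answer: normal form = SSI  (in 4 steps)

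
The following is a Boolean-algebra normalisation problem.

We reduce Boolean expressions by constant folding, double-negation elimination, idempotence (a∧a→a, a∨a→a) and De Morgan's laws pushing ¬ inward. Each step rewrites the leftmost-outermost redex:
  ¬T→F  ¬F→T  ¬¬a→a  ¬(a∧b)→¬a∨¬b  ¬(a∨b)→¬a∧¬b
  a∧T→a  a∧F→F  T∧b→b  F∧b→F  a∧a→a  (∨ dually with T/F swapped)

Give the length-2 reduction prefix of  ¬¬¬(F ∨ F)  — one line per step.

  start: ¬¬¬(F ∨ F)
  →1  ¬(F ∨ F)
  →2  ¬F ∧ ¬F

Answer: after 2 steps: ¬F ∧ ¬F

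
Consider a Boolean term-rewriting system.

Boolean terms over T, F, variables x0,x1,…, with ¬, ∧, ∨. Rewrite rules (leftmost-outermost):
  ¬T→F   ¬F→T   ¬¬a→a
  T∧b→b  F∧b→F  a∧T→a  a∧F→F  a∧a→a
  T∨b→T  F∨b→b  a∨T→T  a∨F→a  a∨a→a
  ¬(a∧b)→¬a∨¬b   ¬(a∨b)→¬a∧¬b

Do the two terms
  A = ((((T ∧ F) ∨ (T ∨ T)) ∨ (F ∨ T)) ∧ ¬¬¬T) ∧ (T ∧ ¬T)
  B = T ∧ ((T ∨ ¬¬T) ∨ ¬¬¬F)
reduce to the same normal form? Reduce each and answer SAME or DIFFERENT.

Term A:
  start: ((((T ∧ F) ∨ (T ∨ T)) ∨ (F ∨ T)) ∧ ¬¬¬T) ∧ (T ∧ ¬T)
  [1] (((F ∨ (T ∨ T)) ∨ (F ∨ T)) ∧ ¬¬¬T) ∧ (T ∧ ¬T)
  [2] (((T ∨ T) ∨ (F ∨ T)) ∧ ¬¬¬T) ∧ (T ∧ ¬T)
  [3] ((T ∨ (F ∨ T)) ∧ ¬¬¬T) ∧ (T ∧ ¬T)
  [4] (T ∧ ¬¬¬T) ∧ (T ∧ ¬T)
  [5] ¬¬¬T ∧ (T ∧ ¬T)
  [6] ¬T ∧ (T ∧ ¬T)
  [7] F ∧ (T ∧ ¬T)
  [8] F

Term B:
  start: T ∧ ((T ∨ ¬¬T) ∨ ¬¬¬F)
  [1] (T ∨ ¬¬T) ∨ ¬¬¬F
  [2] T ∨ ¬¬¬F
  [3] T

Answer: DIFFERENT — A ⇓ F, B ⇓ T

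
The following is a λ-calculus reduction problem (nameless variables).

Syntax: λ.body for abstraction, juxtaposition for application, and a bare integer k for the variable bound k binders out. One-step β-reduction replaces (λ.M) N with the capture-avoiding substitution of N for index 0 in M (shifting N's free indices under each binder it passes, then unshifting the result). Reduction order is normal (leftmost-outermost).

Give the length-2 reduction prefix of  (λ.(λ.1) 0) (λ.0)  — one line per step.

  start: (λ.(λ.1) 0) (λ.0)
  [1] (λ.λ.0) (λ.0)
  [2] λ.0

Answer: after 2 steps: λ.0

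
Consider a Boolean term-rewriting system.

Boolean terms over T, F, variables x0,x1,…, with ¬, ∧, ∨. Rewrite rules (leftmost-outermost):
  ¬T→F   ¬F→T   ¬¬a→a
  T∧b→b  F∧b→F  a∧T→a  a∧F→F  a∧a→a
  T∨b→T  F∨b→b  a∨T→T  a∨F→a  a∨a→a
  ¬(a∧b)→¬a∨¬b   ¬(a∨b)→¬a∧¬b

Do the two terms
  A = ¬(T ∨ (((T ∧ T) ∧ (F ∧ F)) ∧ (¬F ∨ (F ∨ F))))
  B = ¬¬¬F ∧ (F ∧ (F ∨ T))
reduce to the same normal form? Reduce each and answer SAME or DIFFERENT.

Term A:
  start: ¬(T ∨ (((T ∧ T) ∧ (F ∧ F)) ∧ (¬F ∨ (F ∨ F))))
  [1] ¬T ∧ ¬(((T ∧ T) ∧ (F ∧ F)) ∧ (¬F ∨ (F ∨ F)))
  [2] F ∧ ¬(((T ∧ T) ∧ (F ∧ F)) ∧ (¬F ∨ (F ∨ F)))
  [3] F

Term B:
  start: ¬¬¬F ∧ (F ∧ (F ∨ T))
  [1] ¬F ∧ (F ∧ (F ∨ T))
  [2] T ∧ (F ∧ (F ∨ T))
  [3] F ∧ (F ∨ T)
  [4] F

Answer: SAME — A ⇓ F, B ⇓ F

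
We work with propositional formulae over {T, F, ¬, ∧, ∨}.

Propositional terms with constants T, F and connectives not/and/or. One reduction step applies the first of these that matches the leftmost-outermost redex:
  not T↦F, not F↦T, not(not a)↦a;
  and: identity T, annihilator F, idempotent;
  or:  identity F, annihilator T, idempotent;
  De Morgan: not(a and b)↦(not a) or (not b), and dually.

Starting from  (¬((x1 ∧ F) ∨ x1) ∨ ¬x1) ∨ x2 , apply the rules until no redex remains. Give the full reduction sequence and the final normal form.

  start: (¬((x1 ∧ F) ∨ x1) ∨ ¬x1) ∨ x2
  step 1: ((¬(x1 ∧ F) ∧ ¬x1) ∨ ¬x1) ∨ x2
  step 2: (((¬x1 ∨ ¬F) ∧ ¬x1) ∨ ¬x1) ∨ x2
  step 3: (((¬x1 ∨ T) ∧ ¬x1) ∨ ¬x1) ∨ x2
  step 4: ((T ∧ ¬x1) ∨ ¬x1) ∨ x2
  step 5: (¬x1 ∨ ¬x1) ∨ x2
  step 6: ¬x1 ∨ x2

Answer: normal form = ¬x1 ∨ x2  (in 6 steps)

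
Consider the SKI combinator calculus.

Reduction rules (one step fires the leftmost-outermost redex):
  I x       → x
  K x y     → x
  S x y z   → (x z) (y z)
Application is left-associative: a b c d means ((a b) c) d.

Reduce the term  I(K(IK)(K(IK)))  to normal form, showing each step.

Answer: normal form = K  (in 3 steps)

Reduction:
  start: I(K(IK)(K(IK)))
  →1  K(IK)(K(IK))
  →2  IK
  →3  K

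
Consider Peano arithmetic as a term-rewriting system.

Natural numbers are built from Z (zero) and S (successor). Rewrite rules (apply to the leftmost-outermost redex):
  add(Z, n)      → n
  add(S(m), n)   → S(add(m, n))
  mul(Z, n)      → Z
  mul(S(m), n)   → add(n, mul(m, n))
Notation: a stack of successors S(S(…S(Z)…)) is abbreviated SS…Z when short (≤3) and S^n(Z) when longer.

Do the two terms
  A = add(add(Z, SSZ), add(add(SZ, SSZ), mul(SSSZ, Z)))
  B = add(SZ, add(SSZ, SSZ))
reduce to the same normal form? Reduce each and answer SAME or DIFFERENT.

Answer: SAME — A ⇓ S^5(Z), B ⇓ S^5(Z)

Reduction:
Term A:
  start: add(add(Z, SSZ), add(add(SZ, SSZ), mul(SSSZ, Z)))
  step 1: add(SSZ, add(add(SZ, SSZ), mul(SSSZ, Z)))
  step 2: S(add(SZ, add(add(SZ, SSZ), mul(SSSZ, Z))))
  step 3: S(S(add(Z, add(add(SZ, SSZ), mul(SSSZ, Z)))))
  step 4: S(S(add(add(SZ, SSZ), mul(SSSZ, Z))))
  step 5: S(S(add(S(add(Z, SSZ)), mul(SSSZ, Z))))
  step 6: S(S(S(add(add(Z, SSZ), mul(SSSZ, Z)))))
  step 7: S(S(S(add(SSZ, mul(SSSZ, Z)))))
  step 8: S(S(S(S(add(SZ, mul(SSSZ, Z))))))
  step 9: S(S(S(S(S(add(Z, mul(SSSZ, Z)))))))
  step 10: S(S(S(S(S(mul(SSSZ, Z))))))
  step 11: S(S(S(S(S(add(Z, mul(SSZ, Z)))))))
  step 12: S(S(S(S(S(mul(SSZ, Z))))))
  step 13: S(S(S(S(S(add(Z, mul(SZ, Z)))))))
  step 14: S(S(S(S(S(mul(SZ, Z))))))
  step 15: S(S(S(S(S(add(Z, mul(Z, Z)))))))
  step 16: S(S(S(S(S(mul(Z, Z))))))
  step 17: S^5(Z)

Term B:
  start: add(SZ, add(SSZ, SSZ))
  step 1: S(add(Z, add(SSZ, SSZ)))
  step 2: S(add(SSZ, SSZ))
  step 3: S(S(add(SZ, SSZ)))
  step 4: S(S(S(add(Z, SSZ))))
  step 5: S^5(Z)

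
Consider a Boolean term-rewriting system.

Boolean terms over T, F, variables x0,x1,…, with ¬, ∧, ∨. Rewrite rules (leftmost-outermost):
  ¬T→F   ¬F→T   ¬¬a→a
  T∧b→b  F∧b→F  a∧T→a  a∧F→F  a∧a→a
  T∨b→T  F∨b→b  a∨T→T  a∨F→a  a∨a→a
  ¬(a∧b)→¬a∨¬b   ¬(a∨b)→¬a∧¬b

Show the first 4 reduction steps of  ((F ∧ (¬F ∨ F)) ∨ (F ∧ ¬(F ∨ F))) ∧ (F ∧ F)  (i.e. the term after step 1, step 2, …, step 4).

Answer: after 4 steps: F

Working:
  start: ((F ∧ (¬F ∨ F)) ∨ (F ∧ ¬(F ∨ F))) ∧ (F ∧ F)
  [1] (F ∨ (F ∧ ¬(F ∨ F))) ∧ (F ∧ F)
  [2] (F ∧ ¬(F ∨ F)) ∧ (F ∧ F)
  [3] F ∧ (F ∧ F)
  [4] F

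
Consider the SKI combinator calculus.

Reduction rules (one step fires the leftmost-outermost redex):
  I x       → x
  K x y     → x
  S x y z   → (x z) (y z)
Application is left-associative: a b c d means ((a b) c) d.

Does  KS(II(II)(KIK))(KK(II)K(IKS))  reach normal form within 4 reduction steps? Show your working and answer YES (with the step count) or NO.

Answer: YES — reaches normal form SK in 3 ≤ 4 steps

Reduction:
  start: KS(II(II)(KIK))(KK(II)K(IKS))
  step 1: S(KK(II)K(IKS))
  step 2: S(KK(IKS))
  step 3: SK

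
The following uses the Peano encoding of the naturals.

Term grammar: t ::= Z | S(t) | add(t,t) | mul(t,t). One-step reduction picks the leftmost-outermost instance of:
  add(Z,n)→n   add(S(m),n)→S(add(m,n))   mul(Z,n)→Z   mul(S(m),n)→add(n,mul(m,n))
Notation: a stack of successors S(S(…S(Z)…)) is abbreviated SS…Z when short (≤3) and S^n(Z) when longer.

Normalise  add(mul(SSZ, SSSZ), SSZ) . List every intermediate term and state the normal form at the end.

  start: add(mul(SSZ, SSSZ), SSZ)
  step 1: add(add(SSSZ, mul(SZ, SSSZ)), SSZ)
  step 2: add(S(add(SSZ, mul(SZ, SSSZ))), SSZ)
  step 3: S(add(add(SSZ, mul(SZ, SSSZ)), SSZ))
  step 4: S(add(S(add(SZ, mul(SZ, SSSZ))), SSZ))
  step 5: S(S(add(add(SZ, mul(SZ, SSSZ)), SSZ)))
  step 6: S(S(add(S(add(Z, mul(SZ, SSSZ))), SSZ)))
  step 7: S(S(S(add(add(Z, mul(SZ, SSSZ)), SSZ))))
  step 8: S(S(S(add(mul(SZ, SSSZ), SSZ))))
  step 9: S(S(S(add(add(SSSZ, mul(Z, SSSZ)), SSZ))))
  step 10: S(S(S(add(S(add(SSZ, mul(Z, SSSZ))), SSZ))))
  step 11: S(S(S(S(add(add(SSZ, mul(Z, SSSZ)), SSZ)))))
  step 12: S(S(S(S(add(S(add(SZ, mul(Z, SSSZ))), SSZ)))))
  step 13: S(S(S(S(S(add(add(SZ, mul(Z, SSSZ)), SSZ))))))
  step 14: S(S(S(S(S(add(S(add(Z, mul(Z, SSSZ))), SSZ))))))
  step 15: S(S(S(S(S(S(add(add(Z, mul(Z, SSSZ)), SSZ)))))))
  step 16: S(S(S(S(S(S(add(mul(Z, SSSZ), SSZ)))))))
  step 17: S(S(S(S(S(S(add(Z, SSZ)))))))
  step 18: S^8(Z)

Answer: normal form = S^8(Z)  (in 18 steps)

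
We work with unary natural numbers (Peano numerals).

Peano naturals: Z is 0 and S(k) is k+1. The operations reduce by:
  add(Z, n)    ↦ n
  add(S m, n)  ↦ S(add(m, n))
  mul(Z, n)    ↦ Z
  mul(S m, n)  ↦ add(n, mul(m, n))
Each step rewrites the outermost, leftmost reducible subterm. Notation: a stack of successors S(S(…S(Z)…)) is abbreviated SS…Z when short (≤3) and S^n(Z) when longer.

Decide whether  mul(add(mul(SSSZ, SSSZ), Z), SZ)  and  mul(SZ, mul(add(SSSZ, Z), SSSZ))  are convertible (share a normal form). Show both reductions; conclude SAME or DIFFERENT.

Term A:
  start: mul(add(mul(SSSZ, SSSZ), Z), SZ)
  [1] mul(add(add(SSSZ, mul(SSZ, SSSZ)), Z), SZ)
  [2] mul(add(S(add(SSZ, mul(SSZ, SSSZ))), Z), SZ)
  [3] mul(S(add(add(SSZ, mul(SSZ, SSSZ)), Z)), SZ)
  [4] add(SZ, mul(add(add(SSZ, mul(SSZ, SSSZ)), Z), SZ))
  [5] S(add(Z, mul(add(add(SSZ, mul(SSZ, SSSZ)), Z), SZ)))
  [6] S(mul(add(add(SSZ, mul(SSZ, SSSZ)), Z), SZ))
  [7] S(mul(add(S(add(SZ, mul(SSZ, SSSZ))), Z), SZ))
  [8] S(mul(S(add(add(SZ, mul(SSZ, SSSZ)), Z)), SZ))
  [9] S(add(SZ, mul(add(add(SZ, mul(SSZ, SSSZ)), Z), SZ)))
  [10] S(S(add(Z, mul(add(add(SZ, mul(SSZ, SSSZ)), Z), SZ))))
  [11] S(S(mul(add(add(SZ, mul(SSZ, SSSZ)), Z), SZ)))
  [12] S(S(mul(add(S(add(Z, mul(SSZ, SSSZ))), Z), SZ)))
  [13] S(S(mul(S(add(add(Z, mul(SSZ, SSSZ)), Z)), SZ)))
  [14] S(S(add(SZ, mul(add(add(Z, mul(SSZ, SSSZ)), Z), SZ))))
  [15] S(S(S(add(Z, mul(add(add(Z, mul(SSZ, SSSZ)), Z), SZ)))))
  [16] S(S(S(mul(add(add(Z, mul(SSZ, SSSZ)), Z), SZ))))
  [17] S(S(S(mul(add(mul(SSZ, SSSZ), Z), SZ))))
  [18] S(S(S(mul(add(add(SSSZ, mul(SZ, SSSZ)), Z), SZ))))
  [19] S(S(S(mul(add(S(add(SSZ, mul(SZ, SSSZ))), Z), SZ))))
  [20] S(S(S(mul(S(add(add(SSZ, mul(SZ, SSSZ)), Z)), SZ))))
  [21] S(S(S(add(SZ, mul(add(add(SSZ, mul(SZ, SSSZ)), Z), SZ)))))
  [22] S(S(S(S(add(Z, mul(add(add(SSZ, mul(SZ, SSSZ)), Z), SZ))))))
  [23] S(S(S(S(mul(add(add(SSZ, mul(SZ, SSSZ)), Z), SZ)))))
  [24] S(S(S(S(mul(add(S(add(SZ, mul(SZ, SSSZ))), Z), SZ)))))
  [25] S(S(S(S(mul(S(add(add(SZ, mul(SZ, SSSZ)), Z)), SZ)))))
  [26] S(S(S(S(add(SZ, mul(add(add(SZ, mul(SZ, SSSZ)), Z), SZ))))))
  [27] S(S(S(S(S(add(Z, mul(add(add(SZ, mul(SZ, SSSZ)), Z), SZ)))))))
  [28] S(S(S(S(S(mul(add(add(SZ, mul(SZ, SSSZ)), Z), SZ))))))
  [29] S(S(S(S(S(mul(add(S(add(Z, mul(SZ, SSSZ))), Z), SZ))))))
  [30] S(S(S(S(S(mul(S(add(add(Z, mul(SZ, SSSZ)), Z)), SZ))))))
  [31] S(S(S(S(S(add(SZ, mul(add(add(Z, mul(SZ, SSSZ)), Z), SZ)))))))
  [32] S(S(S(S(S(S(add(Z, mul(add(add(Z, mul(SZ, SSSZ)), Z), SZ))))))))
  [33] S(S(S(S(S(S(mul(add(add(Z, mul(SZ, SSSZ)), Z), SZ)))))))
  [34] S(S(S(S(S(S(mul(add(mul(SZ, SSSZ), Z), SZ)))))))
  [35] S(S(S(S(S(S(mul(add(add(SSSZ, mul(Z, SSSZ)), Z), SZ)))))))
  [36] S(S(S(S(S(S(mul(add(S(add(SSZ, mul(Z, SSSZ))), Z), SZ)))))))
  [37] S(S(S(S(S(S(mul(S(add(add(SSZ, mul(Z, SSSZ)), Z)), SZ)))))))
  [38] S(S(S(S(S(S(add(SZ, mul(add(add(SSZ, mul(Z, SSSZ)), Z), SZ))))))))
  [39] S(S(S(S(S(S(S(add(Z, mul(add(add(SSZ, mul(Z, SSSZ)), Z), SZ)))))))))
  [40] S(S(S(S(S(S(S(mul(add(add(SSZ, mul(Z, SSSZ)), Z), SZ))))))))
  [41] S(S(S(S(S(S(S(mul(add(S(add(SZ, mul(Z, SSSZ))), Z), SZ))))))))
  [42] S(S(S(S(S(S(S(mul(S(add(add(SZ, mul(Z, SSSZ)), Z)), SZ))))))))
  [43] S(S(S(S(S(S(S(add(SZ, mul(add(add(SZ, mul(Z, SSSZ)), Z), SZ)))))))))
  [44] S(S(S(S(S(S(S(S(add(Z, mul(add(add(SZ, mul(Z, SSSZ)), Z), SZ))))))))))
  [45] S(S(S(S(S(S(S(S(mul(add(add(SZ, mul(Z, SSSZ)), Z), SZ)))))))))
  [46] S(S(S(S(S(S(S(S(mul(add(S(add(Z, mul(Z, SSSZ))), Z), SZ)))))))))
  [47] S(S(S(S(S(S(S(S(mul(S(add(add(Z, mul(Z, SSSZ)), Z)), SZ)))))))))
  [48] S(S(S(S(S(S(S(S(add(SZ, mul(add(add(Z, mul(Z, SSSZ)), Z), SZ))))))))))
  [49] S(S(S(S(S(S(S(S(S(add(Z, mul(add(add(Z, mul(Z, SSSZ)), Z), SZ)))))))))))
  [50] S(S(S(S(S(S(S(S(S(mul(add(add(Z, mul(Z, SSSZ)), Z), SZ))))))))))
  [51] S(S(S(S(S(S(S(S(S(mul(add(mul(Z, SSSZ), Z), SZ))))))))))
  [52] S(S(S(S(S(S(S(S(S(mul(add(Z, Z), SZ))))))))))
  [53] S(S(S(S(S(S(S(S(S(mul(Z, SZ))))))))))
  [54] S^9(Z)

Term B:
  start: mul(SZ, mul(add(SSSZ, Z), SSSZ))
  [1] add(mul(add(SSSZ, Z), SSSZ), mul(Z, mul(add(SSSZ, Z), SSSZ)))
  [2] add(mul(S(add(SSZ, Z)), SSSZ), mul(Z, mul(add(SSSZ, Z), SSSZ)))
  [3] add(add(SSSZ, mul(add(SSZ, Z), SSSZ)), mul(Z, mul(add(SSSZ, Z), SSSZ)))
  [4] add(S(add(SSZ, mul(add(SSZ, Z), SSSZ))), mul(Z, mul(add(SSSZ, Z), SSSZ)))
  [5] S(add(add(SSZ, mul(add(SSZ, Z), SSSZ)), mul(Z, mul(add(SSSZ, Z), SSSZ))))
  [6] S(add(S(add(SZ, mul(add(SSZ, Z), SSSZ))), mul(Z, mul(add(SSSZ, Z), SSSZ))))
  [7] S(S(add(add(SZ, mul(add(SSZ, Z), SSSZ)), mul(Z, mul(add(SSSZ, Z), SSSZ)))))
  [8] S(S(add(S(add(Z, mul(add(SSZ, Z), SSSZ))), mul(Z, mul(add(SSSZ, Z), SSSZ)))))
  [9] S(S(S(add(add(Z, mul(add(SSZ, Z), SSSZ)), mul(Z, mul(add(SSSZ, Z), SSSZ))))))
  [10] S(S(S(add(mul(add(SSZ, Z), SSSZ), mul(Z, mul(add(SSSZ, Z), SSSZ))))))
  [11] S(S(S(add(mul(S(add(SZ, Z)), SSSZ), mul(Z, mul(add(SSSZ, Z), SSSZ))))))
  [12] S(S(S(add(add(SSSZ, mul(add(SZ, Z), SSSZ)), mul(Z, mul(add(SSSZ, Z), SSSZ))))))
  [13] S(S(S(add(S(add(SSZ, mul(add(SZ, Z), SSSZ))), mul(Z, mul(add(SSSZ, Z), SSSZ))))))
  [14] S(S(S(S(add(add(SSZ, mul(add(SZ, Z), SSSZ)), mul(Z, mul(add(SSSZ, Z), SSSZ)))))))
  [15] S(S(S(S(add(S(add(SZ, mul(add(SZ, Z), SSSZ))), mul(Z, mul(add(SSSZ, Z), SSSZ)))))))
  [16] S(S(S(S(S(add(add(SZ, mul(add(SZ, Z), SSSZ)), mul(Z, mul(add(SSSZ, Z), SSSZ))))))))
  [17] S(S(S(S(S(add(S(add(Z, mul(add(SZ, Z), SSSZ))), mul(Z, mul(add(SSSZ, Z), SSSZ))))))))
  [18] S(S(S(S(S(S(add(add(Z, mul(add(SZ, Z), SSSZ)), mul(Z, mul(add(SSSZ, Z), SSSZ)))))))))
  [19] S(S(S(S(S(S(add(mul(add(SZ, Z), SSSZ), mul(Z, mul(add(SSSZ, Z), SSSZ)))))))))
  [20] S(S(S(S(S(S(add(mul(S(add(Z, Z)), SSSZ), mul(Z, mul(add(SSSZ, Z), SSSZ)))))))))
  [21] S(S(S(S(S(S(add(add(SSSZ, mul(add(Z, Z), SSSZ)), mul(Z, mul(add(SSSZ, Z), SSSZ)))))))))
  [22] S(S(S(S(S(S(add(S(add(SSZ, mul(add(Z, Z), SSSZ))), mul(Z, mul(add(SSSZ, Z), SSSZ)))))))))
  [23] S(S(S(S(S(S(S(add(add(SSZ, mul(add(Z, Z), SSSZ)), mul(Z, mul(add(SSSZ, Z), SSSZ))))))))))
  [24] S(S(S(S(S(S(S(add(S(add(SZ, mul(add(Z, Z), SSSZ))), mul(Z, mul(add(SSSZ, Z), SSSZ))))))))))
  [25] S(S(S(S(S(S(S(S(add(add(SZ, mul(add(Z, Z), SSSZ)), mul(Z, mul(add(SSSZ, Z), SSSZ)))))))))))
  [26] S(S(S(S(S(S(S(S(add(S(add(Z, mul(add(Z, Z), SSSZ))), mul(Z, mul(add(SSSZ, Z), SSSZ)))))))))))
  [27] S(S(S(S(S(S(S(S(S(add(add(Z, mul(add(Z, Z), SSSZ)), mul(Z, mul(add(SSSZ, Z), SSSZ))))))))))))
  [28] S(S(S(S(S(S(S(S(S(add(mul(add(Z, Z), SSSZ), mul(Z, mul(add(SSSZ, Z), SSSZ))))))))))))
  [29] S(S(S(S(S(S(S(S(S(add(mul(Z, SSSZ), mul(Z, mul(add(SSSZ, Z), SSSZ))))))))))))
  [30] S(S(S(S(S(S(S(S(S(add(Z, mul(Z, mul(add(SSSZ, Z), SSSZ))))))))))))
  [31] S(S(S(S(S(S(S(S(S(mul(Z, mul(add(SSSZ, Z), SSSZ)))))))))))
  [32] S^9(Z)

Answer: SAME — A ⇓ S^9(Z), B ⇓ S^9(Z)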